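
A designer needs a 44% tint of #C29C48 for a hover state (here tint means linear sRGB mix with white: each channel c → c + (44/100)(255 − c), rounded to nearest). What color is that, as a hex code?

#DDC899

#C29C48 is rgb(194, 156, 72).
Lerp each channel 44% toward 255:
  R: 194 + 0.44×(255−194) = 194 + 26.84 = 220.84 → 221
  G: 156 + 0.44×(255−156) = 156 + 43.56 = 199.56 → 200
  B: 72 + 0.44×(255−72) = 72 + 80.52 = 152.52 → 153
rgb(221, 200, 153) = #DDC899.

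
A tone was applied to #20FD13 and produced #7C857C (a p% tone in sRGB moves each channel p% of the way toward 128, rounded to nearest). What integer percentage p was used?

#20FD13 is rgb(32, 253, 19); #7C857C is rgb(124, 133, 124).
On the G channel (widest range): 133 ≈ 253 + (p/100)(128 − 253), so p ≈ 100×(133 − 253)/(128 − 253) = -12000/-125 = 96.00.
p = 96 reproduces all three channels after rounding.

96%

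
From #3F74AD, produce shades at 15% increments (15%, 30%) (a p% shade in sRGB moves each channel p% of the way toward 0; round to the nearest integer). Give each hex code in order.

#366393, #2C5179

#3F74AD is rgb(63, 116, 173).
15%: (63 − 9.45 = 53.55→54, 116 − 17.4 = 98.6→99, 173 − 25.95 = 147.05→147) → #366393
30%: (63 − 18.9 = 44.1→44, 116 − 34.8 = 81.2→81, 173 − 51.9 = 121.1→121) → #2C5179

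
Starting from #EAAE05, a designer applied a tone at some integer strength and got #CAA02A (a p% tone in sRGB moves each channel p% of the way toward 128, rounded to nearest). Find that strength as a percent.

30%

#EAAE05 is rgb(234, 174, 5); #CAA02A is rgb(202, 160, 42).
On the B channel (widest range): 42 ≈ 5 + (p/100)(128 − 5), so p ≈ 100×(42 − 5)/(128 − 5) = 3700/123 = 30.08.
p = 30 reproduces all three channels after rounding.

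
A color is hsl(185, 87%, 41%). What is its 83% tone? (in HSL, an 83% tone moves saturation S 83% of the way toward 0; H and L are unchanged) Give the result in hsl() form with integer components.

hsl(185, 15%, 41%)

S moves 83% from 87 toward 0: 87 − 72.21 = 14.79 → 15.
H and L are unchanged.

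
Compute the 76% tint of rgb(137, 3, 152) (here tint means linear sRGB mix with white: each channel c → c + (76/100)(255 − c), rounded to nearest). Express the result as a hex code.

Lerp each channel 76% toward 255:
  R: 137 + 0.76×(255−137) = 137 + 89.68 = 226.68 → 227
  G: 3 + 191.52 = 194.52 → 195
  B: 152 + 0.76×(255−152) = 152 + 78.28 = 230.28 → 230
rgb(227, 195, 230) = #E3C3E6.

#E3C3E6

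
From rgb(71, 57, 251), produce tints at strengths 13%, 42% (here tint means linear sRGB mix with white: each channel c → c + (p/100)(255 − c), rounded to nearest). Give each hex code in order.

13%: (71 + 23.92 = 94.92→95, 57 + 25.74 = 82.74→83, 251 + 0.52 = 251.52→252) → #5F53FC
42%: (71 + 77.28 = 148.28→148, 57 + 83.16 = 140.16→140, 251 + 1.68 = 252.68→253) → #948CFD

#5F53FC, #948CFD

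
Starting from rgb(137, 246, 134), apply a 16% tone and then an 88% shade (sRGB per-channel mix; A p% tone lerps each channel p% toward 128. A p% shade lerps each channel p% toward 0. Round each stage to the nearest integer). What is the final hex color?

#101b10

Per channel, c → c + 0.16(128 − c):
  R: 137 − 1.44 = 135.56 → 136
  G: 246 + 0.16×(128−246) = 246 − 18.88 = 227.12 → 227
  B: 134 + 0.16×(128−134) = 134 − 0.96 = 133.04 → 133
After the tone: rgb(136, 227, 133) = #88e385.
An 88% shade moves each channel 88% toward 0:
  R: 136 + 0.88×(0−136) = 136 − 119.68 = 16.32 → 16
  G: 227 + 0.88×(0−227) = 227 − 199.76 = 27.24 → 27
  B: 133 − 117.04 = 15.96 → 16
rgb(16, 27, 16) = #101b10.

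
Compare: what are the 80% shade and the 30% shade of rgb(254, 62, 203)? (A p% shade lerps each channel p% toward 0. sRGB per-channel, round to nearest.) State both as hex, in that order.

80% shade:
  R: 254 − 203.2 = 50.8 → 51
  G: 62 + 0.8×(0−62) = 62 − 49.6 = 12.4 → 12
  B: 203 − 162.4 = 40.6 → 41
  → #330c29
30% shade:
  R: 254 − 76.2 = 177.8 → 178
  G: 62 + 0.3×(0−62) = 62 − 18.6 = 43.4 → 43
  B: 203 − 60.9 = 142.1 → 142
  → #b22b8e

#330c29, #b22b8e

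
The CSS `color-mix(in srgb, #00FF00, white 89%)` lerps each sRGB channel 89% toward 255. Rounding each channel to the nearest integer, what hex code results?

#00FF00 is rgb(0, 255, 0).
An 89% tint moves each channel 89% toward 255:
  R: 0 + 226.95 = 226.95 → 227
  G: 255 + 0 = 255 → 255
  B: 0 + 0.89×(255−0) = 0 + 226.95 = 226.95 → 227
rgb(227, 255, 227) = #E3FFE3.

#E3FFE3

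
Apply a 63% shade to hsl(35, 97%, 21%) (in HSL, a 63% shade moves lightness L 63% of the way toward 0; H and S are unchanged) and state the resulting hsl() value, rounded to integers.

hsl(35, 97%, 8%)

L moves 63% from 21 toward 0: 21 − 13.23 = 7.77 → 8.
H and S are unchanged.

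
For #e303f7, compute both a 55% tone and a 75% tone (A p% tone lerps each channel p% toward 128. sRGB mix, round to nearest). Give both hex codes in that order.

#ad48b6, #99619e

#e303f7 is rgb(227, 3, 247).
55% tone:
  R: 227 − 54.45 = 172.55 → 173
  G: 3 + 68.75 = 71.75 → 72
  B: 247 − 65.45 = 181.55 → 182
  → #ad48b6
75% tone:
  R: 227 − 74.25 = 152.75 → 153
  G: 3 + 93.75 = 96.75 → 97
  B: 247 − 89.25 = 157.75 → 158
  → #99619e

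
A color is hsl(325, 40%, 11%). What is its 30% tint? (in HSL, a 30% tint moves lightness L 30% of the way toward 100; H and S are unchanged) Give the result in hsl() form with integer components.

hsl(325, 40%, 38%)

L moves 30% from 11 toward 100: 11 + 26.7 = 37.7 → 38.
H and S are unchanged.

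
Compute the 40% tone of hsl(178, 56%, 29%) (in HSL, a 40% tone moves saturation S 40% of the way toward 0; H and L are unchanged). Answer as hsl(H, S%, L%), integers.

S moves 40% from 56 toward 0: 56 − 22.4 = 33.6 → 34.
H and L are unchanged.

hsl(178, 34%, 29%)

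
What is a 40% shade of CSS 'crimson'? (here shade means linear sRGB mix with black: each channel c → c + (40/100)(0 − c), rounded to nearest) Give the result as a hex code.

#840c24

CSS crimson is rgb(220, 20, 60).
A 40% shade moves each channel 40% toward 0:
  R: 220 − 88 = 132 → 132
  G: 20 − 8 = 12 → 12
  B: 60 − 24 = 36 → 36
rgb(132, 12, 36) = #840c24.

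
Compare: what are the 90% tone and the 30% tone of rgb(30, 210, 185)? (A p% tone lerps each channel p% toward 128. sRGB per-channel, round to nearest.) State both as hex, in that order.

#768886, #3BB9A8

90% tone:
  R: 30 + 0.9×(128−30) = 30 + 88.2 = 118.2 → 118
  G: 210 + 0.9×(128−210) = 210 − 73.8 = 136.2 → 136
  B: 185 + 0.9×(128−185) = 185 − 51.3 = 133.7 → 134
  → #768886
30% tone:
  R: 30 + 0.3×(128−30) = 30 + 29.4 = 59.4 → 59
  G: 210 + 0.3×(128−210) = 210 − 24.6 = 185.4 → 185
  B: 185 + 0.3×(128−185) = 185 − 17.1 = 167.9 → 168
  → #3BB9A8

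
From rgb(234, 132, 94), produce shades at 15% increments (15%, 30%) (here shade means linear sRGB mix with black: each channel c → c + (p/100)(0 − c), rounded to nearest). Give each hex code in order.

#C77050, #A45C42

15%: (234 − 35.1 = 198.9→199, 132 − 19.8 = 112.2→112, 94 − 14.1 = 79.9→80) → #C77050
30%: (234 − 70.2 = 163.8→164, 132 − 39.6 = 92.4→92, 94 − 28.2 = 65.8→66) → #A45C42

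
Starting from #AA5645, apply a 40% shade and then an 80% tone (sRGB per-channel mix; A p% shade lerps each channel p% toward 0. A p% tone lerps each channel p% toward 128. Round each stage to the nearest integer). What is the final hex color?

#7B716F

#AA5645 is rgb(170, 86, 69).
A 40% shade moves each channel 40% toward 0:
  R: 170 + 0.4×(0−170) = 170 − 68 = 102 → 102
  G: 86 + 0.4×(0−86) = 86 − 34.4 = 51.6 → 52
  B: 69 + 0.4×(0−69) = 69 − 27.6 = 41.4 → 41
After the shade: rgb(102, 52, 41) = #663429.
Per channel, c → c + 0.8(128 − c):
  R: 102 + 20.8 = 122.8 → 123
  G: 52 + 60.8 = 112.8 → 113
  B: 41 + 69.6 = 110.6 → 111
rgb(123, 113, 111) = #7B716F.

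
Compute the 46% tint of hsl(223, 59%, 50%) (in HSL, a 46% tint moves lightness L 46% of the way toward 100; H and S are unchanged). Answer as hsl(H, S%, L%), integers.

L moves 46% from 50 toward 100: 50 + 23 = 73 → 73.
H and S are unchanged.

hsl(223, 59%, 73%)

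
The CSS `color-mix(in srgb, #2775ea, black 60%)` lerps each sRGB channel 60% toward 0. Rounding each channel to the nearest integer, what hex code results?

#102f5e

#2775ea is rgb(39, 117, 234).
Per channel, c → c + 0.6(0 − c):
  R: 39 − 23.4 = 15.6 → 16
  G: 117 − 70.2 = 46.8 → 47
  B: 234 + 0.6×(0−234) = 234 − 140.4 = 93.6 → 94
rgb(16, 47, 94) = #102f5e.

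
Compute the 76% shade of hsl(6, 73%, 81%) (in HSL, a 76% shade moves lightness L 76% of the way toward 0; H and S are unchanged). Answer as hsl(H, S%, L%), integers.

L moves 76% from 81 toward 0: 81 − 61.56 = 19.44 → 19.
H and S are unchanged.

hsl(6, 73%, 19%)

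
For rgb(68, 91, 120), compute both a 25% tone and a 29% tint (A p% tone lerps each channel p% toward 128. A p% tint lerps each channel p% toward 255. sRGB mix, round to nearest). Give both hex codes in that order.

25% tone:
  R: 68 + 15 = 83 → 83
  G: 91 + 0.25×(128−91) = 91 + 9.25 = 100.25 → 100
  B: 120 + 0.25×(128−120) = 120 + 2 = 122 → 122
  → #53647A
29% tint:
  R: 68 + 0.29×(255−68) = 68 + 54.23 = 122.23 → 122
  G: 91 + 0.29×(255−91) = 91 + 47.56 = 138.56 → 139
  B: 120 + 0.29×(255−120) = 120 + 39.15 = 159.15 → 159
  → #7A8B9F

#53647A, #7A8B9F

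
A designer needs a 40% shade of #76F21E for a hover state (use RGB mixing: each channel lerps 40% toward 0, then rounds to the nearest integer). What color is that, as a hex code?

#76F21E is rgb(118, 242, 30).
Lerp each channel 40% toward 0:
  R: 118 − 47.2 = 70.8 → 71
  G: 242 + 0.4×(0−242) = 242 − 96.8 = 145.2 → 145
  B: 30 + 0.4×(0−30) = 30 − 12 = 18 → 18
rgb(71, 145, 18) = #479112.

#479112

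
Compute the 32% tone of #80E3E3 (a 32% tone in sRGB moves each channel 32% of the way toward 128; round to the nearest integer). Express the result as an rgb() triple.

rgb(128, 195, 195)

#80E3E3 is rgb(128, 227, 227).
Per channel, c → c + 0.32(128 − c):
  R: 128 + 0 = 128 → 128
  G: 227 + 0.32×(128−227) = 227 − 31.68 = 195.32 → 195
  B: 227 − 31.68 = 195.32 → 195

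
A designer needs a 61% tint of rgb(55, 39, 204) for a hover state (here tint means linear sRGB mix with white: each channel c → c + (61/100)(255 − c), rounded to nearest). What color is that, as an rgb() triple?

Lerp each channel 61% toward 255:
  R: 55 + 122 = 177 → 177
  G: 39 + 0.61×(255−39) = 39 + 131.76 = 170.76 → 171
  B: 204 + 0.61×(255−204) = 204 + 31.11 = 235.11 → 235

rgb(177, 171, 235)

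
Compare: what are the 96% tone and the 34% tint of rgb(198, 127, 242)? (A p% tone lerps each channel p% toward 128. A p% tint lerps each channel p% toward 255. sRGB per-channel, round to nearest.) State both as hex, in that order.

#838085, #D9ABF6

96% tone:
  R: 198 − 67.2 = 130.8 → 131
  G: 127 + 0.96×(128−127) = 127 + 0.96 = 127.96 → 128
  B: 242 + 0.96×(128−242) = 242 − 109.44 = 132.56 → 133
  → #838085
34% tint:
  R: 198 + 0.34×(255−198) = 198 + 19.38 = 217.38 → 217
  G: 127 + 0.34×(255−127) = 127 + 43.52 = 170.52 → 171
  B: 242 + 4.42 = 246.42 → 246
  → #D9ABF6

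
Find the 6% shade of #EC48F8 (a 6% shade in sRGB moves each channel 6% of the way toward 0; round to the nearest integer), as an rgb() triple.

rgb(222, 68, 233)

#EC48F8 is rgb(236, 72, 248).
Lerp each channel 6% toward 0:
  R: 236 + 0.06×(0−236) = 236 − 14.16 = 221.84 → 222
  G: 72 + 0.06×(0−72) = 72 − 4.32 = 67.68 → 68
  B: 248 − 14.88 = 233.12 → 233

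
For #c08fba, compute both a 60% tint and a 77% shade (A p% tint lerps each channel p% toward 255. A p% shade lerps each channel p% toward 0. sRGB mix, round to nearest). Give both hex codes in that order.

#e6d2e3, #2c212b

#c08fba is rgb(192, 143, 186).
60% tint:
  R: 192 + 0.6×(255−192) = 192 + 37.8 = 229.8 → 230
  G: 143 + 0.6×(255−143) = 143 + 67.2 = 210.2 → 210
  B: 186 + 0.6×(255−186) = 186 + 41.4 = 227.4 → 227
  → #e6d2e3
77% shade:
  R: 192 + 0.77×(0−192) = 192 − 147.84 = 44.16 → 44
  G: 143 + 0.77×(0−143) = 143 − 110.11 = 32.89 → 33
  B: 186 − 143.22 = 42.78 → 43
  → #2c212b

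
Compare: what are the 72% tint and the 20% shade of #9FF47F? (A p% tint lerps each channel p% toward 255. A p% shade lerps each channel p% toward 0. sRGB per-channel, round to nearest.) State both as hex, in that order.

#E4FCDB, #7FC366

#9FF47F is rgb(159, 244, 127).
72% tint:
  R: 159 + 69.12 = 228.12 → 228
  G: 244 + 0.72×(255−244) = 244 + 7.92 = 251.92 → 252
  B: 127 + 0.72×(255−127) = 127 + 92.16 = 219.16 → 219
  → #E4FCDB
20% shade:
  R: 159 − 31.8 = 127.2 → 127
  G: 244 − 48.8 = 195.2 → 195
  B: 127 + 0.2×(0−127) = 127 − 25.4 = 101.6 → 102
  → #7FC366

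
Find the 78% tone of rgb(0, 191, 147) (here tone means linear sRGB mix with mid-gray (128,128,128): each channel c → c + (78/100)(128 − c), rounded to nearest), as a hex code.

Lerp each channel 78% toward 128:
  R: 0 + 99.84 = 99.84 → 100
  G: 191 + 0.78×(128−191) = 191 − 49.14 = 141.86 → 142
  B: 147 − 14.82 = 132.18 → 132
rgb(100, 142, 132) = #648E84.

#648E84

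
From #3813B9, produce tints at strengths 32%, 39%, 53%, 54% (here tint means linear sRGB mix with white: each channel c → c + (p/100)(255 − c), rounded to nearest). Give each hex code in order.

#3813B9 is rgb(56, 19, 185).
32%: (56 + 63.68 = 119.68→120, 19 + 75.52 = 94.52→95, 185 + 22.4 = 207.4→207) → #785FCF
39%: (56 + 77.61 = 133.61→134, 19 + 92.04 = 111.04→111, 185 + 27.3 = 212.3→212) → #866FD4
53%: (56 + 105.47 = 161.47→161, 19 + 125.08 = 144.08→144, 185 + 37.1 = 222.1→222) → #A190DE
54%: (56 + 107.46 = 163.46→163, 19 + 127.44 = 146.44→146, 185 + 37.8 = 222.8→223) → #A392DF

#785FCF, #866FD4, #A190DE, #A392DF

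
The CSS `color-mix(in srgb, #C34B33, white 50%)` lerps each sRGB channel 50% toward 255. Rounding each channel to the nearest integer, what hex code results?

#E1A599

#C34B33 is rgb(195, 75, 51).
Per channel, c → c + 0.5(255 − c):
  R: 195 + 0.5×(255−195) = 195 + 30 = 225 → 225
  G: 75 + 90 = 165 → 165
  B: 51 + 102 = 153 → 153
rgb(225, 165, 153) = #E1A599.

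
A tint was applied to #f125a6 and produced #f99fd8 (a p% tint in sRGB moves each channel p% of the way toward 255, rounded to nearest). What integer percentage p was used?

#f125a6 is rgb(241, 37, 166); #f99fd8 is rgb(249, 159, 216).
On the G channel (widest range): 159 ≈ 37 + (p/100)(255 − 37), so p ≈ 100×(159 − 37)/(255 − 37) = 12200/218 = 55.96.
p = 56 reproduces all three channels after rounding.

56%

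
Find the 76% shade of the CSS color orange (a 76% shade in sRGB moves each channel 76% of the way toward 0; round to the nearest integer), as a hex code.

CSS orange is rgb(255, 165, 0).
Lerp each channel 76% toward 0:
  R: 255 − 193.8 = 61.2 → 61
  G: 165 + 0.76×(0−165) = 165 − 125.4 = 39.6 → 40
  B: 0 + 0 = 0 → 0
rgb(61, 40, 0) = #3D2800.

#3D2800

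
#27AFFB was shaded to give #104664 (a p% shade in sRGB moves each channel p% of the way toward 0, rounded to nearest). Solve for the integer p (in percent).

60%

#27AFFB is rgb(39, 175, 251); #104664 is rgb(16, 70, 100).
On the B channel (widest range): 100 ≈ 251 + (p/100)(0 − 251), so p ≈ 100×(100 − 251)/(0 − 251) = -15100/-251 = 60.16.
p = 60 reproduces all three channels after rounding.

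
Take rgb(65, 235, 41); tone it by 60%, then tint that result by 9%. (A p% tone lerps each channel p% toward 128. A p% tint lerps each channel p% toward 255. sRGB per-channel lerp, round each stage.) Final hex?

Lerp each channel 60% toward 128:
  R: 65 + 37.8 = 102.8 → 103
  G: 235 − 64.2 = 170.8 → 171
  B: 41 + 52.2 = 93.2 → 93
After the tone: rgb(103, 171, 93) = #67AB5D.
Per channel, c → c + 0.09(255 − c):
  R: 103 + 13.68 = 116.68 → 117
  G: 171 + 7.56 = 178.56 → 179
  B: 93 + 0.09×(255−93) = 93 + 14.58 = 107.58 → 108
rgb(117, 179, 108) = #75B36C.

#75B36C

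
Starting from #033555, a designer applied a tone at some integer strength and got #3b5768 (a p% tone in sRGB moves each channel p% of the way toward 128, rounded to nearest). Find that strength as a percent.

#033555 is rgb(3, 53, 85); #3b5768 is rgb(59, 87, 104).
On the R channel (widest range): 59 ≈ 3 + (p/100)(128 − 3), so p ≈ 100×(59 − 3)/(128 − 3) = 5600/125 = 44.80.
p = 45 reproduces all three channels after rounding.

45%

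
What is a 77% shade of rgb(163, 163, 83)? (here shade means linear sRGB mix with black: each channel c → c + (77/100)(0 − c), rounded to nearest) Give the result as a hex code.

#252513

Per channel, c → c + 0.77(0 − c):
  R: 163 + 0.77×(0−163) = 163 − 125.51 = 37.49 → 37
  G: 163 − 125.51 = 37.49 → 37
  B: 83 − 63.91 = 19.09 → 19
rgb(37, 37, 19) = #252513.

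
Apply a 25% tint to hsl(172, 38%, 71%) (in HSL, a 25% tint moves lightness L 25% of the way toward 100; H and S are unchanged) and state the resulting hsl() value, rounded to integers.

L moves 25% from 71 toward 100: 71 + 7.25 = 78.25 → 78.
H and S are unchanged.

hsl(172, 38%, 78%)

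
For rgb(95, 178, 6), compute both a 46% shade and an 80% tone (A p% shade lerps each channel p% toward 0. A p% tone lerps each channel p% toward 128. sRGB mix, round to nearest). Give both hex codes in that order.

46% shade:
  R: 95 + 0.46×(0−95) = 95 − 43.7 = 51.3 → 51
  G: 178 − 81.88 = 96.12 → 96
  B: 6 − 2.76 = 3.24 → 3
  → #336003
80% tone:
  R: 95 + 26.4 = 121.4 → 121
  G: 178 − 40 = 138 → 138
  B: 6 + 0.8×(128−6) = 6 + 97.6 = 103.6 → 104
  → #798a68

#336003, #798a68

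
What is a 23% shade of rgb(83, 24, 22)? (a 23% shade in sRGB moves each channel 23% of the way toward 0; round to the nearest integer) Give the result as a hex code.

#401211

Per channel, c → c + 0.23(0 − c):
  R: 83 − 19.09 = 63.91 → 64
  G: 24 + 0.23×(0−24) = 24 − 5.52 = 18.48 → 18
  B: 22 + 0.23×(0−22) = 22 − 5.06 = 16.94 → 17
rgb(64, 18, 17) = #401211.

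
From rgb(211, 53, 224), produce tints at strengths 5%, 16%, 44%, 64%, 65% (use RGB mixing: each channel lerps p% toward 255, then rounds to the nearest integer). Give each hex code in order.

#D53FE2, #DA55E5, #E68EEE, #EFB6F4, #F0B8F4

5%: (211 + 2.2 = 213.2→213, 53 + 10.1 = 63.1→63, 224 + 1.55 = 225.55→226) → #D53FE2
16%: (211 + 7.04 = 218.04→218, 53 + 32.32 = 85.32→85, 224 + 4.96 = 228.96→229) → #DA55E5
44%: (211 + 19.36 = 230.36→230, 53 + 88.88 = 141.88→142, 224 + 13.64 = 237.64→238) → #E68EEE
64%: (211 + 28.16 = 239.16→239, 53 + 129.28 = 182.28→182, 224 + 19.84 = 243.84→244) → #EFB6F4
65%: (211 + 28.6 = 239.6→240, 53 + 131.3 = 184.3→184, 224 + 20.15 = 244.15→244) → #F0B8F4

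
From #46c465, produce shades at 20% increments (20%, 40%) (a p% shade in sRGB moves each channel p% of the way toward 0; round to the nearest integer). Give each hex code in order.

#46c465 is rgb(70, 196, 101).
20%: (70 − 14 = 56→56, 196 − 39.2 = 156.8→157, 101 − 20.2 = 80.8→81) → #389d51
40%: (70 − 28 = 42→42, 196 − 78.4 = 117.6→118, 101 − 40.4 = 60.6→61) → #2a763d

#389d51, #2a763d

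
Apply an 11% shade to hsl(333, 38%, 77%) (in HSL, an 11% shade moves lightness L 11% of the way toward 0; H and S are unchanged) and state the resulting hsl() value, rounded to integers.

hsl(333, 38%, 69%)

L moves 11% from 77 toward 0: 77 − 8.47 = 68.53 → 69.
H and S are unchanged.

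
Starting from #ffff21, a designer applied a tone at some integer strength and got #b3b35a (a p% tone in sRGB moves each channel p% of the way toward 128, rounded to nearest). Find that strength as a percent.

#ffff21 is rgb(255, 255, 33); #b3b35a is rgb(179, 179, 90).
On the R channel (widest range): 179 ≈ 255 + (p/100)(128 − 255), so p ≈ 100×(179 − 255)/(128 − 255) = -7600/-127 = 59.84.
p = 60 reproduces all three channels after rounding.

60%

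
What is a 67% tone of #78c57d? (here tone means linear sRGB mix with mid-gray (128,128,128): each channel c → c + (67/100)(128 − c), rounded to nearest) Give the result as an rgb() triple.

rgb(125, 151, 127)

#78c57d is rgb(120, 197, 125).
Lerp each channel 67% toward 128:
  R: 120 + 0.67×(128−120) = 120 + 5.36 = 125.36 → 125
  G: 197 + 0.67×(128−197) = 197 − 46.23 = 150.77 → 151
  B: 125 + 0.67×(128−125) = 125 + 2.01 = 127.01 → 127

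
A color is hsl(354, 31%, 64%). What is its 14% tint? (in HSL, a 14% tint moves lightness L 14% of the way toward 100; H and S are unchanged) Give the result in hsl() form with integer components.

hsl(354, 31%, 69%)

L moves 14% from 64 toward 100: 64 + 5.04 = 69.04 → 69.
H and S are unchanged.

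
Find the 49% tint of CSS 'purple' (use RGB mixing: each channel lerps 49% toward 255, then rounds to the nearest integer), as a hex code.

#BE7DBE

CSS purple is rgb(128, 0, 128).
A 49% tint moves each channel 49% toward 255:
  R: 128 + 0.49×(255−128) = 128 + 62.23 = 190.23 → 190
  G: 0 + 124.95 = 124.95 → 125
  B: 128 + 62.23 = 190.23 → 190
rgb(190, 125, 190) = #BE7DBE.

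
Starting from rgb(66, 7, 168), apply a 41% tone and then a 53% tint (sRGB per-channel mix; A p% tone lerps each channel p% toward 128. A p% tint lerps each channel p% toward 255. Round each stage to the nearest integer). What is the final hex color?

#b2a2cf

A 41% tone moves each channel 41% toward 128:
  R: 66 + 25.42 = 91.42 → 91
  G: 7 + 0.41×(128−7) = 7 + 49.61 = 56.61 → 57
  B: 168 + 0.41×(128−168) = 168 − 16.4 = 151.6 → 152
After the tone: rgb(91, 57, 152) = #5b3998.
A 53% tint moves each channel 53% toward 255:
  R: 91 + 86.92 = 177.92 → 178
  G: 57 + 104.94 = 161.94 → 162
  B: 152 + 54.59 = 206.59 → 207
rgb(178, 162, 207) = #b2a2cf.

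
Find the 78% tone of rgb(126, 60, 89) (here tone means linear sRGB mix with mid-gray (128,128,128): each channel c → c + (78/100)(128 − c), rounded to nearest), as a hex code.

A 78% tone moves each channel 78% toward 128:
  R: 126 + 0.78×(128−126) = 126 + 1.56 = 127.56 → 128
  G: 60 + 53.04 = 113.04 → 113
  B: 89 + 0.78×(128−89) = 89 + 30.42 = 119.42 → 119
rgb(128, 113, 119) = #807177.

#807177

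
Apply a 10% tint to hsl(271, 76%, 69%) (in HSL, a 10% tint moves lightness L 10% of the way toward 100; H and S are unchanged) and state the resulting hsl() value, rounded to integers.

hsl(271, 76%, 72%)

L moves 10% from 69 toward 100: 69 + 3.1 = 72.1 → 72.
H and S are unchanged.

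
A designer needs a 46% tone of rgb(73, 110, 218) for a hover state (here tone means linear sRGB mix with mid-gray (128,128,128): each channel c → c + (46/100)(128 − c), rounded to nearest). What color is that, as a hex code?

A 46% tone moves each channel 46% toward 128:
  R: 73 + 25.3 = 98.3 → 98
  G: 110 + 0.46×(128−110) = 110 + 8.28 = 118.28 → 118
  B: 218 + 0.46×(128−218) = 218 − 41.4 = 176.6 → 177
rgb(98, 118, 177) = #6276b1.

#6276b1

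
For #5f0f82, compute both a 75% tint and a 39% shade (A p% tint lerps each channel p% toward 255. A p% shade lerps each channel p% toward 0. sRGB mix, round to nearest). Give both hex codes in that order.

#5f0f82 is rgb(95, 15, 130).
75% tint:
  R: 95 + 0.75×(255−95) = 95 + 120 = 215 → 215
  G: 15 + 0.75×(255−15) = 15 + 180 = 195 → 195
  B: 130 + 93.75 = 223.75 → 224
  → #d7c3e0
39% shade:
  R: 95 + 0.39×(0−95) = 95 − 37.05 = 57.95 → 58
  G: 15 + 0.39×(0−15) = 15 − 5.85 = 9.15 → 9
  B: 130 − 50.7 = 79.3 → 79
  → #3a094f

#d7c3e0, #3a094f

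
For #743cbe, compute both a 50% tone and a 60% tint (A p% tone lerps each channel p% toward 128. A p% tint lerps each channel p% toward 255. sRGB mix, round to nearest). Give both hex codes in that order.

#743cbe is rgb(116, 60, 190).
50% tone:
  R: 116 + 0.5×(128−116) = 116 + 6 = 122 → 122
  G: 60 + 0.5×(128−60) = 60 + 34 = 94 → 94
  B: 190 − 31 = 159 → 159
  → #7a5e9f
60% tint:
  R: 116 + 0.6×(255−116) = 116 + 83.4 = 199.4 → 199
  G: 60 + 0.6×(255−60) = 60 + 117 = 177 → 177
  B: 190 + 39 = 229 → 229
  → #c7b1e5

#7a5e9f, #c7b1e5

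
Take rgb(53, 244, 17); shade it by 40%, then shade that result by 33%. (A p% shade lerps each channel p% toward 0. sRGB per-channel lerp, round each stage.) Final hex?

#156207

A 40% shade moves each channel 40% toward 0:
  R: 53 − 21.2 = 31.8 → 32
  G: 244 + 0.4×(0−244) = 244 − 97.6 = 146.4 → 146
  B: 17 + 0.4×(0−17) = 17 − 6.8 = 10.2 → 10
After the shade: rgb(32, 146, 10) = #20920A.
A 33% shade moves each channel 33% toward 0:
  R: 32 + 0.33×(0−32) = 32 − 10.56 = 21.44 → 21
  G: 146 + 0.33×(0−146) = 146 − 48.18 = 97.82 → 98
  B: 10 + 0.33×(0−10) = 10 − 3.3 = 6.7 → 7
rgb(21, 98, 7) = #156207.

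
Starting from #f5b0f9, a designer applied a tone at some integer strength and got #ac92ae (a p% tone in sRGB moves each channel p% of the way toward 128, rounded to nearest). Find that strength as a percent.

62%

#f5b0f9 is rgb(245, 176, 249); #ac92ae is rgb(172, 146, 174).
On the B channel (widest range): 174 ≈ 249 + (p/100)(128 − 249), so p ≈ 100×(174 − 249)/(128 − 249) = -7500/-121 = 61.98.
p = 62 reproduces all three channels after rounding.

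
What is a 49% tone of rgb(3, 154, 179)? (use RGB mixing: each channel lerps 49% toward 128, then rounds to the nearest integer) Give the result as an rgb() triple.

rgb(64, 141, 154)

A 49% tone moves each channel 49% toward 128:
  R: 3 + 0.49×(128−3) = 3 + 61.25 = 64.25 → 64
  G: 154 − 12.74 = 141.26 → 141
  B: 179 + 0.49×(128−179) = 179 − 24.99 = 154.01 → 154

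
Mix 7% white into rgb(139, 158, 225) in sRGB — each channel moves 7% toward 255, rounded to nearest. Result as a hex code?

Per channel, c → c + 0.07(255 − c):
  R: 139 + 0.07×(255−139) = 139 + 8.12 = 147.12 → 147
  G: 158 + 6.79 = 164.79 → 165
  B: 225 + 0.07×(255−225) = 225 + 2.1 = 227.1 → 227
rgb(147, 165, 227) = #93a5e3.

#93a5e3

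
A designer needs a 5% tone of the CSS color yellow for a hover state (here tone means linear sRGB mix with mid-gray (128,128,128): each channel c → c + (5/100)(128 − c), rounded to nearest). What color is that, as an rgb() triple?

CSS yellow is rgb(255, 255, 0).
Lerp each channel 5% toward 128:
  R: 255 + 0.05×(128−255) = 255 − 6.35 = 248.65 → 249
  G: 255 − 6.35 = 248.65 → 249
  B: 0 + 0.05×(128−0) = 0 + 6.4 = 6.4 → 6

rgb(249, 249, 6)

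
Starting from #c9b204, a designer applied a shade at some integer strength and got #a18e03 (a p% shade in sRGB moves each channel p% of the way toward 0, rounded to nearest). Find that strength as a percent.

20%

#c9b204 is rgb(201, 178, 4); #a18e03 is rgb(161, 142, 3).
On the R channel (widest range): 161 ≈ 201 + (p/100)(0 − 201), so p ≈ 100×(161 − 201)/(0 − 201) = -4000/-201 = 19.90.
p = 20 reproduces all three channels after rounding.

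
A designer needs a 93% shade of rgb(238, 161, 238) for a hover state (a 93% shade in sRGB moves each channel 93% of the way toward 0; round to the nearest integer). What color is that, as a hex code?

#110B11

Per channel, c → c + 0.93(0 − c):
  R: 238 + 0.93×(0−238) = 238 − 221.34 = 16.66 → 17
  G: 161 + 0.93×(0−161) = 161 − 149.73 = 11.27 → 11
  B: 238 − 221.34 = 16.66 → 17
rgb(17, 11, 17) = #110B11.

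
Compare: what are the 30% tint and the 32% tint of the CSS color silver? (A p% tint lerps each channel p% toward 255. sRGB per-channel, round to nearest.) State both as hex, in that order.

#D3D3D3, #D4D4D4

CSS silver is rgb(192, 192, 192).
30% tint:
  R: 192 + 18.9 = 210.9 → 211
  G: 192 + 18.9 = 210.9 → 211
  B: 192 + 0.3×(255−192) = 192 + 18.9 = 210.9 → 211
  → #D3D3D3
32% tint:
  R: 192 + 0.32×(255−192) = 192 + 20.16 = 212.16 → 212
  G: 192 + 20.16 = 212.16 → 212
  B: 192 + 0.32×(255−192) = 192 + 20.16 = 212.16 → 212
  → #D4D4D4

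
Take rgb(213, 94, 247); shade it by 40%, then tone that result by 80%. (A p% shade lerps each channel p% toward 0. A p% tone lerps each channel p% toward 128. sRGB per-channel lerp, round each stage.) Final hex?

#807284

Lerp each channel 40% toward 0:
  R: 213 + 0.4×(0−213) = 213 − 85.2 = 127.8 → 128
  G: 94 − 37.6 = 56.4 → 56
  B: 247 − 98.8 = 148.2 → 148
After the shade: rgb(128, 56, 148) = #803894.
An 80% tone moves each channel 80% toward 128:
  R: 128 + 0 = 128 → 128
  G: 56 + 57.6 = 113.6 → 114
  B: 148 + 0.8×(128−148) = 148 − 16 = 132 → 132
rgb(128, 114, 132) = #807284.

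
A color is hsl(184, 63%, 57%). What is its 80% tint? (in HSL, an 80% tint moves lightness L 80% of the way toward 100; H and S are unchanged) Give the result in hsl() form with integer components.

hsl(184, 63%, 91%)

L moves 80% from 57 toward 100: 57 + 34.4 = 91.4 → 91.
H and S are unchanged.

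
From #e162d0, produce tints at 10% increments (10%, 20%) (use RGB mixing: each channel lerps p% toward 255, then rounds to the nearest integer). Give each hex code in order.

#e472d5, #e781d9

#e162d0 is rgb(225, 98, 208).
10%: (225 + 3 = 228→228, 98 + 15.7 = 113.7→114, 208 + 4.7 = 212.7→213) → #e472d5
20%: (225 + 6 = 231→231, 98 + 31.4 = 129.4→129, 208 + 9.4 = 217.4→217) → #e781d9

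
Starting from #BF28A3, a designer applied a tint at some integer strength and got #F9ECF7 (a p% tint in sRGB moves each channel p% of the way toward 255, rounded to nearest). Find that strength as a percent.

#BF28A3 is rgb(191, 40, 163); #F9ECF7 is rgb(249, 236, 247).
On the G channel (widest range): 236 ≈ 40 + (p/100)(255 − 40), so p ≈ 100×(236 − 40)/(255 − 40) = 19600/215 = 91.16.
p = 91 reproduces all three channels after rounding.

91%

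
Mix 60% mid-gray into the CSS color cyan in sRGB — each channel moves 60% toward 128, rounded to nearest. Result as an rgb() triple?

rgb(77, 179, 179)

CSS cyan is rgb(0, 255, 255).
A 60% tone moves each channel 60% toward 128:
  R: 0 + 76.8 = 76.8 → 77
  G: 255 + 0.6×(128−255) = 255 − 76.2 = 178.8 → 179
  B: 255 + 0.6×(128−255) = 255 − 76.2 = 178.8 → 179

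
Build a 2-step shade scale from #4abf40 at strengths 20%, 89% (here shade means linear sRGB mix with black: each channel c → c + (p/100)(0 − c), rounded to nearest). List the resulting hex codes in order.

#4abf40 is rgb(74, 191, 64).
20%: (74 − 14.8 = 59.2→59, 191 − 38.2 = 152.8→153, 64 − 12.8 = 51.2→51) → #3b9933
89%: (74 − 65.86 = 8.14→8, 191 − 169.99 = 21.01→21, 64 − 56.96 = 7.04→7) → #081507

#3b9933, #081507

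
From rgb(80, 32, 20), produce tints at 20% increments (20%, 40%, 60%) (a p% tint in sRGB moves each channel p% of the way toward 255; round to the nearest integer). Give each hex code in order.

#734D43, #967972, #B9A6A1

20%: (80 + 35 = 115→115, 32 + 44.6 = 76.6→77, 20 + 47 = 67→67) → #734D43
40%: (80 + 70 = 150→150, 32 + 89.2 = 121.2→121, 20 + 94 = 114→114) → #967972
60%: (80 + 105 = 185→185, 32 + 133.8 = 165.8→166, 20 + 141 = 161→161) → #B9A6A1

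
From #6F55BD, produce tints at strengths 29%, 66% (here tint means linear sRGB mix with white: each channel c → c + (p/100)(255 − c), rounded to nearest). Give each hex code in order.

#9986D0, #CEC5E9

#6F55BD is rgb(111, 85, 189).
29%: (111 + 41.76 = 152.76→153, 85 + 49.3 = 134.3→134, 189 + 19.14 = 208.14→208) → #9986D0
66%: (111 + 95.04 = 206.04→206, 85 + 112.2 = 197.2→197, 189 + 43.56 = 232.56→233) → #CEC5E9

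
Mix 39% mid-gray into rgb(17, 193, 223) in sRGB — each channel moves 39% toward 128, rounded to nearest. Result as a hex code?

#3CA8BA

A 39% tone moves each channel 39% toward 128:
  R: 17 + 0.39×(128−17) = 17 + 43.29 = 60.29 → 60
  G: 193 + 0.39×(128−193) = 193 − 25.35 = 167.65 → 168
  B: 223 + 0.39×(128−223) = 223 − 37.05 = 185.95 → 186
rgb(60, 168, 186) = #3CA8BA.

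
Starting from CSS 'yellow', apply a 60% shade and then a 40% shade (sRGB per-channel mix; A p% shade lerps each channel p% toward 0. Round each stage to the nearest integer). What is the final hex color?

#3D3D00

CSS yellow is rgb(255, 255, 0).
Lerp each channel 60% toward 0:
  R: 255 + 0.6×(0−255) = 255 − 153 = 102 → 102
  G: 255 + 0.6×(0−255) = 255 − 153 = 102 → 102
  B: 0 + 0 = 0 → 0
After the shade: rgb(102, 102, 0) = #666600.
A 40% shade moves each channel 40% toward 0:
  R: 102 + 0.4×(0−102) = 102 − 40.8 = 61.2 → 61
  G: 102 + 0.4×(0−102) = 102 − 40.8 = 61.2 → 61
  B: 0 + 0.4×(0−0) = 0 + 0 = 0 → 0
rgb(61, 61, 0) = #3D3D00.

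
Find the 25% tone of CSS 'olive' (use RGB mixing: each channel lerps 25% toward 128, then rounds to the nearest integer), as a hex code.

#808020

CSS olive is rgb(128, 128, 0).
Lerp each channel 25% toward 128:
  R: 128 + 0.25×(128−128) = 128 + 0 = 128 → 128
  G: 128 + 0 = 128 → 128
  B: 0 + 0.25×(128−0) = 0 + 32 = 32 → 32
rgb(128, 128, 32) = #808020.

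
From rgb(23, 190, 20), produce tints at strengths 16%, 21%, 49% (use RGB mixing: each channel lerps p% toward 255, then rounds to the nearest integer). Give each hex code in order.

16%: (23 + 37.12 = 60.12→60, 190 + 10.4 = 200.4→200, 20 + 37.6 = 57.6→58) → #3cc83a
21%: (23 + 48.72 = 71.72→72, 190 + 13.65 = 203.65→204, 20 + 49.35 = 69.35→69) → #48cc45
49%: (23 + 113.68 = 136.68→137, 190 + 31.85 = 221.85→222, 20 + 115.15 = 135.15→135) → #89de87

#3cc83a, #48cc45, #89de87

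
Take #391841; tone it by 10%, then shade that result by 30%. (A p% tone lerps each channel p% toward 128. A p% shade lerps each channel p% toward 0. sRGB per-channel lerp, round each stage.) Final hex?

#2D1832

#391841 is rgb(57, 24, 65).
Per channel, c → c + 0.1(128 − c):
  R: 57 + 7.1 = 64.1 → 64
  G: 24 + 0.1×(128−24) = 24 + 10.4 = 34.4 → 34
  B: 65 + 0.1×(128−65) = 65 + 6.3 = 71.3 → 71
After the tone: rgb(64, 34, 71) = #402247.
Per channel, c → c + 0.3(0 − c):
  R: 64 + 0.3×(0−64) = 64 − 19.2 = 44.8 → 45
  G: 34 − 10.2 = 23.8 → 24
  B: 71 + 0.3×(0−71) = 71 − 21.3 = 49.7 → 50
rgb(45, 24, 50) = #2D1832.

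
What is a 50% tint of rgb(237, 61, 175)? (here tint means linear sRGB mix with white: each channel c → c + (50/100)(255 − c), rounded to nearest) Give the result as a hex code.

#f69ed7

A 50% tint moves each channel 50% toward 255:
  R: 237 + 0.5×(255−237) = 237 + 9 = 246 → 246
  G: 61 + 97 = 158 → 158
  B: 175 + 0.5×(255−175) = 175 + 40 = 215 → 215
rgb(246, 158, 215) = #f69ed7.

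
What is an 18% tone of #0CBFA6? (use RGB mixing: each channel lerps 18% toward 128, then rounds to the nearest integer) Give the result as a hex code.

#0CBFA6 is rgb(12, 191, 166).
An 18% tone moves each channel 18% toward 128:
  R: 12 + 0.18×(128−12) = 12 + 20.88 = 32.88 → 33
  G: 191 − 11.34 = 179.66 → 180
  B: 166 − 6.84 = 159.16 → 159
rgb(33, 180, 159) = #21B49F.

#21B49F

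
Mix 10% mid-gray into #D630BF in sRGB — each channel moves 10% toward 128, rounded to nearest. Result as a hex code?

#CD38B9

#D630BF is rgb(214, 48, 191).
Per channel, c → c + 0.1(128 − c):
  R: 214 − 8.6 = 205.4 → 205
  G: 48 + 0.1×(128−48) = 48 + 8 = 56 → 56
  B: 191 − 6.3 = 184.7 → 185
rgb(205, 56, 185) = #CD38B9.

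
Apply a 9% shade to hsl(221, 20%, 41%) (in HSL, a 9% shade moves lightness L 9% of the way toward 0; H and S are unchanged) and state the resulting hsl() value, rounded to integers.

L moves 9% from 41 toward 0: 41 − 3.69 = 37.31 → 37.
H and S are unchanged.

hsl(221, 20%, 37%)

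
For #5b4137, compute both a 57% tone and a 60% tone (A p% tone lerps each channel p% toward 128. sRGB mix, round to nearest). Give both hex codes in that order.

#5b4137 is rgb(91, 65, 55).
57% tone:
  R: 91 + 0.57×(128−91) = 91 + 21.09 = 112.09 → 112
  G: 65 + 0.57×(128−65) = 65 + 35.91 = 100.91 → 101
  B: 55 + 0.57×(128−55) = 55 + 41.61 = 96.61 → 97
  → #706561
60% tone:
  R: 91 + 0.6×(128−91) = 91 + 22.2 = 113.2 → 113
  G: 65 + 0.6×(128−65) = 65 + 37.8 = 102.8 → 103
  B: 55 + 0.6×(128−55) = 55 + 43.8 = 98.8 → 99
  → #716763

#706561, #716763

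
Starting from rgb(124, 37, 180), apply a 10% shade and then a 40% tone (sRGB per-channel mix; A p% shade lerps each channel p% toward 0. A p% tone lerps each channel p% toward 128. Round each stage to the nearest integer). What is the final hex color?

#764794

A 10% shade moves each channel 10% toward 0:
  R: 124 − 12.4 = 111.6 → 112
  G: 37 + 0.1×(0−37) = 37 − 3.7 = 33.3 → 33
  B: 180 + 0.1×(0−180) = 180 − 18 = 162 → 162
After the shade: rgb(112, 33, 162) = #7021a2.
Per channel, c → c + 0.4(128 − c):
  R: 112 + 0.4×(128−112) = 112 + 6.4 = 118.4 → 118
  G: 33 + 38 = 71 → 71
  B: 162 + 0.4×(128−162) = 162 − 13.6 = 148.4 → 148
rgb(118, 71, 148) = #764794.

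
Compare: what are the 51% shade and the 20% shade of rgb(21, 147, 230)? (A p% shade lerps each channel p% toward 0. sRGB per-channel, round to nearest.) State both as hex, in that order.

51% shade:
  R: 21 − 10.71 = 10.29 → 10
  G: 147 − 74.97 = 72.03 → 72
  B: 230 + 0.51×(0−230) = 230 − 117.3 = 112.7 → 113
  → #0A4871
20% shade:
  R: 21 + 0.2×(0−21) = 21 − 4.2 = 16.8 → 17
  G: 147 − 29.4 = 117.6 → 118
  B: 230 − 46 = 184 → 184
  → #1176B8

#0A4871, #1176B8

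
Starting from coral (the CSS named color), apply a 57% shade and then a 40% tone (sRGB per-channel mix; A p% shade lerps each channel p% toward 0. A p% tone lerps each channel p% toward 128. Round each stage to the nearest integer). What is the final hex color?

CSS coral is rgb(255, 127, 80).
Per channel, c → c + 0.57(0 − c):
  R: 255 − 145.35 = 109.65 → 110
  G: 127 + 0.57×(0−127) = 127 − 72.39 = 54.61 → 55
  B: 80 + 0.57×(0−80) = 80 − 45.6 = 34.4 → 34
After the shade: rgb(110, 55, 34) = #6e3722.
Per channel, c → c + 0.4(128 − c):
  R: 110 + 7.2 = 117.2 → 117
  G: 55 + 29.2 = 84.2 → 84
  B: 34 + 0.4×(128−34) = 34 + 37.6 = 71.6 → 72
rgb(117, 84, 72) = #755448.

#755448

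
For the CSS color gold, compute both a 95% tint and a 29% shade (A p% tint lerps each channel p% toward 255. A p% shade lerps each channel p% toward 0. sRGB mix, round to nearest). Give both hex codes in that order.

#fffdf2, #b59900

CSS gold is rgb(255, 215, 0).
95% tint:
  R: 255 + 0 = 255 → 255
  G: 215 + 38 = 253 → 253
  B: 0 + 0.95×(255−0) = 0 + 242.25 = 242.25 → 242
  → #fffdf2
29% shade:
  R: 255 − 73.95 = 181.05 → 181
  G: 215 − 62.35 = 152.65 → 153
  B: 0 + 0 = 0 → 0
  → #b59900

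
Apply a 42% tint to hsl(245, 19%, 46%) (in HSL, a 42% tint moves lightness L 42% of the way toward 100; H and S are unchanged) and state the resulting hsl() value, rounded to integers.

hsl(245, 19%, 69%)

L moves 42% from 46 toward 100: 46 + 22.68 = 68.68 → 69.
H and S are unchanged.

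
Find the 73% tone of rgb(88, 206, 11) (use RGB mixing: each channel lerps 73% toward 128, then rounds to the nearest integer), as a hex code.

Per channel, c → c + 0.73(128 − c):
  R: 88 + 0.73×(128−88) = 88 + 29.2 = 117.2 → 117
  G: 206 + 0.73×(128−206) = 206 − 56.94 = 149.06 → 149
  B: 11 + 85.41 = 96.41 → 96
rgb(117, 149, 96) = #759560.

#759560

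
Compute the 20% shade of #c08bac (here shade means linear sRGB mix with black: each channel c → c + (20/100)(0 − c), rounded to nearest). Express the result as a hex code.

#9a6f8a

#c08bac is rgb(192, 139, 172).
A 20% shade moves each channel 20% toward 0:
  R: 192 + 0.2×(0−192) = 192 − 38.4 = 153.6 → 154
  G: 139 − 27.8 = 111.2 → 111
  B: 172 + 0.2×(0−172) = 172 − 34.4 = 137.6 → 138
rgb(154, 111, 138) = #9a6f8a.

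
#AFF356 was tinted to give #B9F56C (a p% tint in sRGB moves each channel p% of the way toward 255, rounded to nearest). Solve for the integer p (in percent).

13%

#AFF356 is rgb(175, 243, 86); #B9F56C is rgb(185, 245, 108).
On the B channel (widest range): 108 ≈ 86 + (p/100)(255 − 86), so p ≈ 100×(108 − 86)/(255 − 86) = 2200/169 = 13.02.
p = 13 reproduces all three channels after rounding.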